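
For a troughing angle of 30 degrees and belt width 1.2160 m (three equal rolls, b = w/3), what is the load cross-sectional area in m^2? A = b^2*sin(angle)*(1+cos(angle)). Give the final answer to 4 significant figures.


b = 1.2160/3 = 0.405333 m
A = 0.405333^2 * sin(30 deg) * (1 + cos(30 deg))
A = 0.1533 m^2


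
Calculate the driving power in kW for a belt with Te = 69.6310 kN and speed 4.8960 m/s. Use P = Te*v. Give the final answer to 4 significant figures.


P = Te * v = 69.6310 * 4.8960
P = 340.9 kW


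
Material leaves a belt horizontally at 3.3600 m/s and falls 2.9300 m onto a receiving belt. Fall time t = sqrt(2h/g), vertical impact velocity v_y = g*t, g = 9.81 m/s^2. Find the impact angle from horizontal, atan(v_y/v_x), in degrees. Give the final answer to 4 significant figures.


t = sqrt(2*2.9300/9.81) = 0.772884 s
v_y = 9.81 * 0.772884 = 7.58199 m/s
angle = atan(7.58199 / 3.3600) = 66.10 deg


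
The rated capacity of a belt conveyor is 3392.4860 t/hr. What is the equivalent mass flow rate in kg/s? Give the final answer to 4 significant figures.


m_dot = 3392.4860 * 1000 / 3600
m_dot = 942.4 kg/s


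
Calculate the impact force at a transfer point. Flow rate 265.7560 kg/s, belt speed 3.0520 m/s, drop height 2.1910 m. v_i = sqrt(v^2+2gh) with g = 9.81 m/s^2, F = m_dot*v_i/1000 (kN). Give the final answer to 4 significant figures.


v_i = sqrt(3.0520^2 + 2*9.81*2.1910) = 7.23202 m/s
F = 265.7560 * 7.23202 / 1000
F = 1.922 kN


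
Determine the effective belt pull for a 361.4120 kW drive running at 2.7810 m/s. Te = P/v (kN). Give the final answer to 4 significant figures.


Te = P / v = 361.4120 / 2.7810
Te = 130.0 kN


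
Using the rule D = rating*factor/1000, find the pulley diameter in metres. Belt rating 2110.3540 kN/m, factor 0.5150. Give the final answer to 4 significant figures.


D = 2110.3540 * 0.5150 / 1000
D = 1.087 m


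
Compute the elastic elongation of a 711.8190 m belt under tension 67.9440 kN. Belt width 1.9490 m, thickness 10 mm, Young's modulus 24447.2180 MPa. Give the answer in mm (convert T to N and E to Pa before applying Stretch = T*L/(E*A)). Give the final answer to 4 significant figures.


A = 1.9490 * 0.01 = 0.01949 m^2
Stretch = 67.9440*1000 * 711.8190 / (24447.2180e6 * 0.01949) * 1000
Stretch = 101.5 mm


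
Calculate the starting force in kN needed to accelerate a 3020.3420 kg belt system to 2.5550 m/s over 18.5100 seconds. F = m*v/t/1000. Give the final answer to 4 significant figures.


F = 3020.3420 * 2.5550 / 18.5100 / 1000
F = 0.4169 kN


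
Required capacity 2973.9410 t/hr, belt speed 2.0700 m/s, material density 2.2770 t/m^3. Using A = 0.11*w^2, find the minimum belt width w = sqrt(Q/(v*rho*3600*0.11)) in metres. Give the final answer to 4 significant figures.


A_req = 2973.9410 / (2.0700 * 2.2770 * 3600) = 0.175266 m^2
w = sqrt(0.175266 / 0.11)
w = 1.262 m


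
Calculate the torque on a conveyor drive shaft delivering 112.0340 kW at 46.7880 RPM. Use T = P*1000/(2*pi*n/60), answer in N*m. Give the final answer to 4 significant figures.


omega = 2*pi*46.7880/60 = 4.89963 rad/s
T = 112.0340*1000 / 4.89963
T = 22870 N*m


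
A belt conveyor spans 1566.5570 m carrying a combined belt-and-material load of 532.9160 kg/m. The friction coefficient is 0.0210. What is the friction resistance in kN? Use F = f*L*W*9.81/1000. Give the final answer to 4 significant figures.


F = 0.0210 * 1566.5570 * 532.9160 * 9.81 / 1000
F = 172.0 kN


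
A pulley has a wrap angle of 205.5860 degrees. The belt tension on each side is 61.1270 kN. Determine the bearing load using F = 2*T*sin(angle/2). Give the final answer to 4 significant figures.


F = 2 * 61.1270 * sin(205.5860/2 deg)
F = 119.2 kN


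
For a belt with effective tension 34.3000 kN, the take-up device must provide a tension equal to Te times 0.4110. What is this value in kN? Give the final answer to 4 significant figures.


T_tu = 34.3000 * 0.4110
T_tu = 14.10 kN


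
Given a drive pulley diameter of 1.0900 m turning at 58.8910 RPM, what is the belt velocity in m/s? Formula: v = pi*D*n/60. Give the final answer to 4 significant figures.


v = pi * 1.0900 * 58.8910 / 60
v = 3.361 m/s


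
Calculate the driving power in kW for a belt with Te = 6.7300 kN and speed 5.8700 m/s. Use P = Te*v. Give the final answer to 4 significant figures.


P = Te * v = 6.7300 * 5.8700
P = 39.51 kW


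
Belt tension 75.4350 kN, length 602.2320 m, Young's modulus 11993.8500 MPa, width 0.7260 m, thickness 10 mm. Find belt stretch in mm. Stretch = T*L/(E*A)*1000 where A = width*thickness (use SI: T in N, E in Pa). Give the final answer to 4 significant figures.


A = 0.7260 * 0.01 = 0.00726 m^2
Stretch = 75.4350*1000 * 602.2320 / (11993.8500e6 * 0.00726) * 1000
Stretch = 521.7 mm


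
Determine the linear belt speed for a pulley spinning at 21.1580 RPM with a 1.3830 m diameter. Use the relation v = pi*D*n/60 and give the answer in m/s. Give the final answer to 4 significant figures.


v = pi * 1.3830 * 21.1580 / 60
v = 1.532 m/s


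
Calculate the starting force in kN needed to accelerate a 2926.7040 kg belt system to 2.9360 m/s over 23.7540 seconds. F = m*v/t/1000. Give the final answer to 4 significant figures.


F = 2926.7040 * 2.9360 / 23.7540 / 1000
F = 0.3617 kN


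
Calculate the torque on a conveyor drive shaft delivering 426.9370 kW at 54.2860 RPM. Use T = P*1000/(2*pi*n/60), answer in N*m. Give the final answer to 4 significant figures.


omega = 2*pi*54.2860/60 = 5.68482 rad/s
T = 426.9370*1000 / 5.68482
T = 75100 N*m


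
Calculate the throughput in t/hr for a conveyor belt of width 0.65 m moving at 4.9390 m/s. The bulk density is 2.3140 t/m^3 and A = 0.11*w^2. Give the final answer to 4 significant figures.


A = 0.11 * 0.65^2 = 0.046475 m^2
C = 0.046475 * 4.9390 * 2.3140 * 3600
C = 1912 t/hr


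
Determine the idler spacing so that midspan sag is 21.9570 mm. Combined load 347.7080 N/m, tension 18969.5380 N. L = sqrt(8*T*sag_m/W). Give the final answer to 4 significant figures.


sag = 21.9570/1000 = 0.021957 m
L = sqrt(8 * 18969.5380 * 0.021957 / 347.7080)
L = 3.096 m


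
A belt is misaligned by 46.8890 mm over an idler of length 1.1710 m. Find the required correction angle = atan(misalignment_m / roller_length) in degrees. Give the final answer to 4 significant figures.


misalign_m = 46.8890 / 1000 = 0.046889 m
angle = atan(0.046889 / 1.1710)
angle = 2.293 deg


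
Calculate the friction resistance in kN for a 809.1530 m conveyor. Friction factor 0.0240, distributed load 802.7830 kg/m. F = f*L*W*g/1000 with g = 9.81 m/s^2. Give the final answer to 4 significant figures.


F = 0.0240 * 809.1530 * 802.7830 * 9.81 / 1000
F = 152.9 kN


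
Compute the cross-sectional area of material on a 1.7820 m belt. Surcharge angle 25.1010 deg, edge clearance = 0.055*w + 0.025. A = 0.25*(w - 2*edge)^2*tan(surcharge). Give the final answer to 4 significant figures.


edge = 0.055*1.7820 + 0.025 = 0.12301 m
ew = 1.7820 - 2*0.12301 = 1.53598 m
A = 0.25 * 1.53598^2 * tan(25.1010 deg)
A = 0.2763 m^2


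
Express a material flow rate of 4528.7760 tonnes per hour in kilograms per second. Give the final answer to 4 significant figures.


m_dot = 4528.7760 * 1000 / 3600
m_dot = 1258 kg/s


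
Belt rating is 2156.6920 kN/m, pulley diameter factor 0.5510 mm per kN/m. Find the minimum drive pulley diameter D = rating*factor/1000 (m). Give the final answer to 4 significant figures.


D = 2156.6920 * 0.5510 / 1000
D = 1.188 m


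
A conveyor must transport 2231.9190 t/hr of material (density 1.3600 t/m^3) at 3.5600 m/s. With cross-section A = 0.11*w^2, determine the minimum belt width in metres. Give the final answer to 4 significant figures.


A_req = 2231.9190 / (3.5600 * 1.3600 * 3600) = 0.128052 m^2
w = sqrt(0.128052 / 0.11)
w = 1.079 m


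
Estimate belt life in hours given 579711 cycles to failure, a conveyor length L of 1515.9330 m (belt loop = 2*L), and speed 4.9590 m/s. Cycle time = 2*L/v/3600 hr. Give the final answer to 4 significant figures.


cycle_time = 2 * 1515.9330 / 4.9590 / 3600 = 0.16983 hr
life = 579711 * 0.16983 = 98450 hours


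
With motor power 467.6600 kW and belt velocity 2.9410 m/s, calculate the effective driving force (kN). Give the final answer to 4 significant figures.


Te = P / v = 467.6600 / 2.9410
Te = 159.0 kN


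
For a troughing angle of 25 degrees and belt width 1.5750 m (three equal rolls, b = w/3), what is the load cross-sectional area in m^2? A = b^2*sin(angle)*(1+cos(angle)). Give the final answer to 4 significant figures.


b = 1.5750/3 = 0.525 m
A = 0.525^2 * sin(25 deg) * (1 + cos(25 deg))
A = 0.2221 m^2


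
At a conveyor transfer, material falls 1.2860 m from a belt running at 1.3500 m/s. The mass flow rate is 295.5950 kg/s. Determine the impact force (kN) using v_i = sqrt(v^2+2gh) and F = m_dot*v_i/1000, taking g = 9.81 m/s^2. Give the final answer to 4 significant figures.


v_i = sqrt(1.3500^2 + 2*9.81*1.2860) = 5.20133 m/s
F = 295.5950 * 5.20133 / 1000
F = 1.537 kN


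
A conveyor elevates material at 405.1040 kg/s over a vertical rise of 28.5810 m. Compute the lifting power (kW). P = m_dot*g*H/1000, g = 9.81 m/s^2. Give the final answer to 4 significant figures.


P = 405.1040 * 9.81 * 28.5810 / 1000
P = 113.6 kW


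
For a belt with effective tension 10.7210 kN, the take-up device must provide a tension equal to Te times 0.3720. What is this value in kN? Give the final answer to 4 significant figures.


T_tu = 10.7210 * 0.3720
T_tu = 3.988 kN


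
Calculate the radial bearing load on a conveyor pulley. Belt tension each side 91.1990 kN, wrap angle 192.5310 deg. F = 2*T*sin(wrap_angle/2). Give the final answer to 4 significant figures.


F = 2 * 91.1990 * sin(192.5310/2 deg)
F = 181.3 kN


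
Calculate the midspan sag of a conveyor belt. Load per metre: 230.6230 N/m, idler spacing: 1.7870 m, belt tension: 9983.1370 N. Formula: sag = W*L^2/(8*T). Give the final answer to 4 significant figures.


sag = 230.6230 * 1.7870^2 / (8 * 9983.1370)
sag = 0.009221 m


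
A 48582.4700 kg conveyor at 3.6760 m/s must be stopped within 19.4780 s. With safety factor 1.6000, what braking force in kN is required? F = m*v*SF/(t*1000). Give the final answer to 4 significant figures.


F = 48582.4700 * 3.6760 / 19.4780 * 1.6000 / 1000
F = 14.67 kN


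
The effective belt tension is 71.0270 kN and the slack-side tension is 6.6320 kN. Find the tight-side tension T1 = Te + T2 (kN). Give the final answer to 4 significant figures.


T1 = Te + T2 = 71.0270 + 6.6320
T1 = 77.66 kN


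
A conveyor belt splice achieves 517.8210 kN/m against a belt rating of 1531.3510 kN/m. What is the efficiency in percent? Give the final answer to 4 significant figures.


Eff = 517.8210 / 1531.3510 * 100
Eff = 33.81 %


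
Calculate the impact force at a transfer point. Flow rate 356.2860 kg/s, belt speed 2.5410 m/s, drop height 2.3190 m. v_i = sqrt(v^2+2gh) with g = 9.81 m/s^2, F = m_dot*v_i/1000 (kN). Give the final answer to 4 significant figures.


v_i = sqrt(2.5410^2 + 2*9.81*2.3190) = 7.20801 m/s
F = 356.2860 * 7.20801 / 1000
F = 2.568 kN


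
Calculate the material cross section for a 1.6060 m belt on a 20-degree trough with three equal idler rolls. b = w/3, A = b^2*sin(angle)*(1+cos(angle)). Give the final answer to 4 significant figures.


b = 1.6060/3 = 0.535333 m
A = 0.535333^2 * sin(20 deg) * (1 + cos(20 deg))
A = 0.1901 m^2


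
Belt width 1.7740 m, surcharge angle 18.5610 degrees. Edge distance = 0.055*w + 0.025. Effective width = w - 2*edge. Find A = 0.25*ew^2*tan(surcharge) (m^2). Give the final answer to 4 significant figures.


edge = 0.055*1.7740 + 0.025 = 0.12257 m
ew = 1.7740 - 2*0.12257 = 1.52886 m
A = 0.25 * 1.52886^2 * tan(18.5610 deg)
A = 0.1962 m^2


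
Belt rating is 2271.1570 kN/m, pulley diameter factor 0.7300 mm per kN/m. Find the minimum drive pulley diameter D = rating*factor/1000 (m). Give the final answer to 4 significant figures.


D = 2271.1570 * 0.7300 / 1000
D = 1.658 m


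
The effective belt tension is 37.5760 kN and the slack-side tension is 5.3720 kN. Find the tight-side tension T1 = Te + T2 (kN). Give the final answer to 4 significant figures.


T1 = Te + T2 = 37.5760 + 5.3720
T1 = 42.95 kN


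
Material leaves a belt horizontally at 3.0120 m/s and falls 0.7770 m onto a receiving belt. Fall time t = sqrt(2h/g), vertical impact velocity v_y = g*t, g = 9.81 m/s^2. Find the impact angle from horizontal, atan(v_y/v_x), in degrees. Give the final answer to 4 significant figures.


t = sqrt(2*0.7770/9.81) = 0.398007 s
v_y = 9.81 * 0.398007 = 3.90445 m/s
angle = atan(3.90445 / 3.0120) = 52.35 deg


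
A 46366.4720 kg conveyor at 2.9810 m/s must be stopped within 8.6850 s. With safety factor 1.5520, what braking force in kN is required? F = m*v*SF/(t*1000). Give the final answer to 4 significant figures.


F = 46366.4720 * 2.9810 / 8.6850 * 1.5520 / 1000
F = 24.70 kN


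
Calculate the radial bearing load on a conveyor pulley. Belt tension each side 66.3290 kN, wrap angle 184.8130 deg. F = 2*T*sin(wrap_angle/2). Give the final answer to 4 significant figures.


F = 2 * 66.3290 * sin(184.8130/2 deg)
F = 132.5 kN


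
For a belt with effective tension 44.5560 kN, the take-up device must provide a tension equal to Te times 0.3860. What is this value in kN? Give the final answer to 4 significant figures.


T_tu = 44.5560 * 0.3860
T_tu = 17.20 kN


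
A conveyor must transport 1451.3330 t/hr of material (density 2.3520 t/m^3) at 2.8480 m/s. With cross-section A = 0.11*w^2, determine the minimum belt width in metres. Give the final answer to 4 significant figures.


A_req = 1451.3330 / (2.8480 * 2.3520 * 3600) = 0.0601849 m^2
w = sqrt(0.0601849 / 0.11)
w = 0.7397 m


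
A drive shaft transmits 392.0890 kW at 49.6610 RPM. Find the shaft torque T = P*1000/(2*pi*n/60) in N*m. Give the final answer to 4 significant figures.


omega = 2*pi*49.6610/60 = 5.20049 rad/s
T = 392.0890*1000 / 5.20049
T = 75390 N*m


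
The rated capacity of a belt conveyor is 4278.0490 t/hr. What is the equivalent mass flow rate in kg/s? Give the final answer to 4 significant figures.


m_dot = 4278.0490 * 1000 / 3600
m_dot = 1188 kg/s


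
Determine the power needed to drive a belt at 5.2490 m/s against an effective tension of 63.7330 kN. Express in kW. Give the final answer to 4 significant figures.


P = Te * v = 63.7330 * 5.2490
P = 334.5 kW


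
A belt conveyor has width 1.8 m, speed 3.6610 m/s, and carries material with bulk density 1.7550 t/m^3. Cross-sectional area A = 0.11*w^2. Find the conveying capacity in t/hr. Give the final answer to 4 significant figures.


A = 0.11 * 1.8^2 = 0.3564 m^2
C = 0.3564 * 3.6610 * 1.7550 * 3600
C = 8244 t/hr


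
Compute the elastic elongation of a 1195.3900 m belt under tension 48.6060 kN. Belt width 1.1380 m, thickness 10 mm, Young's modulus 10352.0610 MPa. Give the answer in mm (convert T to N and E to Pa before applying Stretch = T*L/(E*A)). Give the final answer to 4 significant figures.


A = 1.1380 * 0.01 = 0.01138 m^2
Stretch = 48.6060*1000 * 1195.3900 / (10352.0610e6 * 0.01138) * 1000
Stretch = 493.2 mm


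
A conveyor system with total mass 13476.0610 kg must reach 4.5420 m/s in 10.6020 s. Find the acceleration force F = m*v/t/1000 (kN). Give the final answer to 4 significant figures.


F = 13476.0610 * 4.5420 / 10.6020 / 1000
F = 5.773 kN


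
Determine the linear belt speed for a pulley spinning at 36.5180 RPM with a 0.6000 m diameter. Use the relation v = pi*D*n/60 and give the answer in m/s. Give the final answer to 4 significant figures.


v = pi * 0.6000 * 36.5180 / 60
v = 1.147 m/s


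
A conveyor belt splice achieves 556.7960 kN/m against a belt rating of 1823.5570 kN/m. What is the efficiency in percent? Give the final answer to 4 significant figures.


Eff = 556.7960 / 1823.5570 * 100
Eff = 30.53 %


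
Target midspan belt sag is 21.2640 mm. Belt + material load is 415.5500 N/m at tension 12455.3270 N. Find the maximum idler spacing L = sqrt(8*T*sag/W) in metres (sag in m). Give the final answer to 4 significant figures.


sag = 21.2640/1000 = 0.021264 m
L = sqrt(8 * 12455.3270 * 0.021264 / 415.5500)
L = 2.258 m


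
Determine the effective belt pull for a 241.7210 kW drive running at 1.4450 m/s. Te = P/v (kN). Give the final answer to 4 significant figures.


Te = P / v = 241.7210 / 1.4450
Te = 167.3 kN


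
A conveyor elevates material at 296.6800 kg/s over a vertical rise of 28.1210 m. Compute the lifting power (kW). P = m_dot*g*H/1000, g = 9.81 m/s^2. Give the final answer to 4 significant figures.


P = 296.6800 * 9.81 * 28.1210 / 1000
P = 81.84 kW


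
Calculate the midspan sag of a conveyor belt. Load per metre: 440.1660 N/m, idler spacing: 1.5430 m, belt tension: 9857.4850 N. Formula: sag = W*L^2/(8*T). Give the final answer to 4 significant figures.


sag = 440.1660 * 1.5430^2 / (8 * 9857.4850)
sag = 0.01329 m


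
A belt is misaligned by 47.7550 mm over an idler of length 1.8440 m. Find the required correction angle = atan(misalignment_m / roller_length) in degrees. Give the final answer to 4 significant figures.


misalign_m = 47.7550 / 1000 = 0.047755 m
angle = atan(0.047755 / 1.8440)
angle = 1.483 deg


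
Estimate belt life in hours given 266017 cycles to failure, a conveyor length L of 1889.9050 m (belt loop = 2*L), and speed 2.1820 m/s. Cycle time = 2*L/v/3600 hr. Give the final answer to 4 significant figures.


cycle_time = 2 * 1889.9050 / 2.1820 / 3600 = 0.481186 hr
life = 266017 * 0.481186 = 128000 hours


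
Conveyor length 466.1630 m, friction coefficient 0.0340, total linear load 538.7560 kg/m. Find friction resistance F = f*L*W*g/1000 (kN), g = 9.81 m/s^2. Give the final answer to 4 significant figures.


F = 0.0340 * 466.1630 * 538.7560 * 9.81 / 1000
F = 83.77 kN


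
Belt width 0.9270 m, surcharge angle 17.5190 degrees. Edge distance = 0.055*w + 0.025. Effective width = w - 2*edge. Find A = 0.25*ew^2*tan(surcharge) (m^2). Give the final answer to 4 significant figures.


edge = 0.055*0.9270 + 0.025 = 0.075985 m
ew = 0.9270 - 2*0.075985 = 0.77503 m
A = 0.25 * 0.77503^2 * tan(17.5190 deg)
A = 0.04740 m^2


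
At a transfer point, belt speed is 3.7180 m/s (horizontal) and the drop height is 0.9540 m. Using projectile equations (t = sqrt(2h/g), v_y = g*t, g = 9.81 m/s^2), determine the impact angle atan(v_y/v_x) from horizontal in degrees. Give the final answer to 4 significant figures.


t = sqrt(2*0.9540/9.81) = 0.441016 s
v_y = 9.81 * 0.441016 = 4.32637 m/s
angle = atan(4.32637 / 3.7180) = 49.32 deg


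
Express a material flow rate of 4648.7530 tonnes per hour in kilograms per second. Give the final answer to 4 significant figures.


m_dot = 4648.7530 * 1000 / 3600
m_dot = 1291 kg/s


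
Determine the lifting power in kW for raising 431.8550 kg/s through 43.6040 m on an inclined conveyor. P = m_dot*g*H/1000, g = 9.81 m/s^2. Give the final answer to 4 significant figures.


P = 431.8550 * 9.81 * 43.6040 / 1000
P = 184.7 kW


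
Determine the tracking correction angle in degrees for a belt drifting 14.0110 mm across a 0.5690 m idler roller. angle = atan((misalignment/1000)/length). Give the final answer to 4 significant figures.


misalign_m = 14.0110 / 1000 = 0.014011 m
angle = atan(0.014011 / 0.5690)
angle = 1.411 deg


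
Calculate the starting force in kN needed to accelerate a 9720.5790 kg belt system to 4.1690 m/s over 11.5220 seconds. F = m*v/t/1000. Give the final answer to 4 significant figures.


F = 9720.5790 * 4.1690 / 11.5220 / 1000
F = 3.517 kN


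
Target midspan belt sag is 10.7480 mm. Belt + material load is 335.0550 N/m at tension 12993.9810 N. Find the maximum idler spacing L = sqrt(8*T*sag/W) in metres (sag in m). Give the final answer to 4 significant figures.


sag = 10.7480/1000 = 0.010748 m
L = sqrt(8 * 12993.9810 * 0.010748 / 335.0550)
L = 1.826 m


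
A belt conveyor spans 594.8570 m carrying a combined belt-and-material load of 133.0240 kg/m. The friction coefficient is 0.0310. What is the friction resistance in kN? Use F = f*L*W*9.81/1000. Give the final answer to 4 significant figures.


F = 0.0310 * 594.8570 * 133.0240 * 9.81 / 1000
F = 24.06 kN


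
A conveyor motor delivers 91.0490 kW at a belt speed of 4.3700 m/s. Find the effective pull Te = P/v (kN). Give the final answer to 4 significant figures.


Te = P / v = 91.0490 / 4.3700
Te = 20.84 kN


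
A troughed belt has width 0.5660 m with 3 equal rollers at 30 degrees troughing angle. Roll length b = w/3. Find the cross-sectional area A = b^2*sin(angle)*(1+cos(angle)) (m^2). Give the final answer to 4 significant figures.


b = 0.5660/3 = 0.188667 m
A = 0.188667^2 * sin(30 deg) * (1 + cos(30 deg))
A = 0.03321 m^2


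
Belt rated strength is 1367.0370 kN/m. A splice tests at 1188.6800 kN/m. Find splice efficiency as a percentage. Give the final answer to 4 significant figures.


Eff = 1188.6800 / 1367.0370 * 100
Eff = 86.95 %


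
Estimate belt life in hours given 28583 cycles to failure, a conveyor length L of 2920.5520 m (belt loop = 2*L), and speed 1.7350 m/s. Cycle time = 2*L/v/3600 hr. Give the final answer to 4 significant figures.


cycle_time = 2 * 2920.5520 / 1.7350 / 3600 = 0.935175 hr
life = 28583 * 0.935175 = 26730 hours


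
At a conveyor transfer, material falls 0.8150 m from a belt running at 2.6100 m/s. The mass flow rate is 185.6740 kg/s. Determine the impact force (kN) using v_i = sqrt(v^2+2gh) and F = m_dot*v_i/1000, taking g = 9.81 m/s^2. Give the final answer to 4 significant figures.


v_i = sqrt(2.6100^2 + 2*9.81*0.8150) = 4.77519 m/s
F = 185.6740 * 4.77519 / 1000
F = 0.8866 kN


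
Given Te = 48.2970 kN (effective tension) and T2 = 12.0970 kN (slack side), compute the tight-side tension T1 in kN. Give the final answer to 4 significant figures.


T1 = Te + T2 = 48.2970 + 12.0970
T1 = 60.39 kN


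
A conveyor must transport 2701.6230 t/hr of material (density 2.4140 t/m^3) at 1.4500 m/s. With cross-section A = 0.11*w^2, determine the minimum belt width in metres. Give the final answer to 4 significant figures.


A_req = 2701.6230 / (1.4500 * 2.4140 * 3600) = 0.214396 m^2
w = sqrt(0.214396 / 0.11)
w = 1.396 m


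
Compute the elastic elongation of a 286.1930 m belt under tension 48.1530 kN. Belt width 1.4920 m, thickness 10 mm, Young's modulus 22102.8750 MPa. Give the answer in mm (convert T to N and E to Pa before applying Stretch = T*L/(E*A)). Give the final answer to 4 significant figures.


A = 1.4920 * 0.01 = 0.01492 m^2
Stretch = 48.1530*1000 * 286.1930 / (22102.8750e6 * 0.01492) * 1000
Stretch = 41.79 mm


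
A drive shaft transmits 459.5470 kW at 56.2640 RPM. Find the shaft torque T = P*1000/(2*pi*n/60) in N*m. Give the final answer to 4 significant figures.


omega = 2*pi*56.2640/60 = 5.89195 rad/s
T = 459.5470*1000 / 5.89195
T = 78000 N*m


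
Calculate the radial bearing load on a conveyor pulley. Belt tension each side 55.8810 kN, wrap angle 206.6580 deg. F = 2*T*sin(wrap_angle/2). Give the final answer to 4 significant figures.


F = 2 * 55.8810 * sin(206.6580/2 deg)
F = 108.8 kN


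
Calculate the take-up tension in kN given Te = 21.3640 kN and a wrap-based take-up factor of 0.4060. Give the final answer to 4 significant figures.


T_tu = 21.3640 * 0.4060
T_tu = 8.674 kN


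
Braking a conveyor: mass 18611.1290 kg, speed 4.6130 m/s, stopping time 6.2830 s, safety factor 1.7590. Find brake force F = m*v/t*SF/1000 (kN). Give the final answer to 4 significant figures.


F = 18611.1290 * 4.6130 / 6.2830 * 1.7590 / 1000
F = 24.04 kN


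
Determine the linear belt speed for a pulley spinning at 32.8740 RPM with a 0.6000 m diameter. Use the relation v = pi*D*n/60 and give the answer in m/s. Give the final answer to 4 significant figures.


v = pi * 0.6000 * 32.8740 / 60
v = 1.033 m/s


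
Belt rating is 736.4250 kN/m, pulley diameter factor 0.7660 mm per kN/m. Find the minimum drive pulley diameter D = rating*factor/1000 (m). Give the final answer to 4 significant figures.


D = 736.4250 * 0.7660 / 1000
D = 0.5641 m


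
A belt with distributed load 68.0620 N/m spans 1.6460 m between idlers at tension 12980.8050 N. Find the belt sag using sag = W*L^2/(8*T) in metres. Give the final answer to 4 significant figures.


sag = 68.0620 * 1.6460^2 / (8 * 12980.8050)
sag = 0.001776 m


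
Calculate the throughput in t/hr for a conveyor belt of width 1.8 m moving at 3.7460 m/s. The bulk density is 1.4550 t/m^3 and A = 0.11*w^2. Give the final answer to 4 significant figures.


A = 0.11 * 1.8^2 = 0.3564 m^2
C = 0.3564 * 3.7460 * 1.4550 * 3600
C = 6993 t/hr


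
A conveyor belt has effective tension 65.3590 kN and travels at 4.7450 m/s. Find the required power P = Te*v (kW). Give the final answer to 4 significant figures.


P = Te * v = 65.3590 * 4.7450
P = 310.1 kW


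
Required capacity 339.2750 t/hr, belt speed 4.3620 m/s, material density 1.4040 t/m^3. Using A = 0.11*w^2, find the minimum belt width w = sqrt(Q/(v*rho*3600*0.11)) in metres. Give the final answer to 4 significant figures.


A_req = 339.2750 / (4.3620 * 1.4040 * 3600) = 0.0153885 m^2
w = sqrt(0.0153885 / 0.11)
w = 0.3740 m


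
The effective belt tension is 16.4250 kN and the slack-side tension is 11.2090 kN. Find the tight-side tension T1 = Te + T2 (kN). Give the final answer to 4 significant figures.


T1 = Te + T2 = 16.4250 + 11.2090
T1 = 27.63 kN


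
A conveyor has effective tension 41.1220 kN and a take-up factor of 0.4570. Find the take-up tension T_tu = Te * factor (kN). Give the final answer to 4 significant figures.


T_tu = 41.1220 * 0.4570
T_tu = 18.79 kN


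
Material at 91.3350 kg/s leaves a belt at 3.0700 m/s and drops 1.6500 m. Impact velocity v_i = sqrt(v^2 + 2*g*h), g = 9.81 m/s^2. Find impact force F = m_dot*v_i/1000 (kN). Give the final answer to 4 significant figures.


v_i = sqrt(3.0700^2 + 2*9.81*1.6500) = 6.46513 m/s
F = 91.3350 * 6.46513 / 1000
F = 0.5905 kN


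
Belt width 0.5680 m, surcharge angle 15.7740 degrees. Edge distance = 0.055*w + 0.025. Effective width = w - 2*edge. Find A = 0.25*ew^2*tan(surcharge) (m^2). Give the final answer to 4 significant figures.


edge = 0.055*0.5680 + 0.025 = 0.05624 m
ew = 0.5680 - 2*0.05624 = 0.45552 m
A = 0.25 * 0.45552^2 * tan(15.7740 deg)
A = 0.01465 m^2


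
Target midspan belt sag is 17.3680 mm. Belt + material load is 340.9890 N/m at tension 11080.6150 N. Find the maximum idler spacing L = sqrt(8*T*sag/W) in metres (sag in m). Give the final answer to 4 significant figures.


sag = 17.3680/1000 = 0.017368 m
L = sqrt(8 * 11080.6150 * 0.017368 / 340.9890)
L = 2.125 m


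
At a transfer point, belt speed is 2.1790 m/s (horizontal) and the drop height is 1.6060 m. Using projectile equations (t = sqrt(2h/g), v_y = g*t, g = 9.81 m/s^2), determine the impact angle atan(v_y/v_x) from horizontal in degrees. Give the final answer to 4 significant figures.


t = sqrt(2*1.6060/9.81) = 0.572207 s
v_y = 9.81 * 0.572207 = 5.61335 m/s
angle = atan(5.61335 / 2.1790) = 68.78 deg


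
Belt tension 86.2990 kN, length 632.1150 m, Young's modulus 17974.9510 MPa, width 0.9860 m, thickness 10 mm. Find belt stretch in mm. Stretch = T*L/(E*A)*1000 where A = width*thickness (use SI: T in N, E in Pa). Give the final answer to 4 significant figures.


A = 0.9860 * 0.01 = 0.00986 m^2
Stretch = 86.2990*1000 * 632.1150 / (17974.9510e6 * 0.00986) * 1000
Stretch = 307.8 mm


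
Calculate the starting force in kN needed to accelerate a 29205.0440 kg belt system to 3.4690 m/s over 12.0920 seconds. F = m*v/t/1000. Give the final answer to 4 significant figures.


F = 29205.0440 * 3.4690 / 12.0920 / 1000
F = 8.378 kN


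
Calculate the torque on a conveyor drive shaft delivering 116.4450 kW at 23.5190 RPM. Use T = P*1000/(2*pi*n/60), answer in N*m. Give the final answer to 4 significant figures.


omega = 2*pi*23.5190/60 = 2.4629 rad/s
T = 116.4450*1000 / 2.4629
T = 47280 N*m


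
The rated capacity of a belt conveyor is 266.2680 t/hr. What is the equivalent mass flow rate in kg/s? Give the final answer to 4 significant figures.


m_dot = 266.2680 * 1000 / 3600
m_dot = 73.96 kg/s


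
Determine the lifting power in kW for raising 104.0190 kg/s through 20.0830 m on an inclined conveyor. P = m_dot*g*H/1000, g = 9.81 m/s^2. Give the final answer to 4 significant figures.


P = 104.0190 * 9.81 * 20.0830 / 1000
P = 20.49 kW


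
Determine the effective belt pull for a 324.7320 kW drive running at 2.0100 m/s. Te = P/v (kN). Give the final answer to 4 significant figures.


Te = P / v = 324.7320 / 2.0100
Te = 161.6 kN


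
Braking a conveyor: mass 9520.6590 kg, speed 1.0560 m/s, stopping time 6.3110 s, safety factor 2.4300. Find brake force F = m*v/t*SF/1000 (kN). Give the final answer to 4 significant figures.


F = 9520.6590 * 1.0560 / 6.3110 * 2.4300 / 1000
F = 3.871 kN


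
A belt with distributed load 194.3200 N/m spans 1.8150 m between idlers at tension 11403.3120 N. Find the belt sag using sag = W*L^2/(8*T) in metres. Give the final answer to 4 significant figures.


sag = 194.3200 * 1.8150^2 / (8 * 11403.3120)
sag = 0.007017 m


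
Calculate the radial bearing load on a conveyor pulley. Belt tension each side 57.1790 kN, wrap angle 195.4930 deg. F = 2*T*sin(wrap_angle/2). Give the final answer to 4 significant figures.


F = 2 * 57.1790 * sin(195.4930/2 deg)
F = 113.3 kN


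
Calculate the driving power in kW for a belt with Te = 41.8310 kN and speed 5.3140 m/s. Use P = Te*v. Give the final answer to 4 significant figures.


P = Te * v = 41.8310 * 5.3140
P = 222.3 kW


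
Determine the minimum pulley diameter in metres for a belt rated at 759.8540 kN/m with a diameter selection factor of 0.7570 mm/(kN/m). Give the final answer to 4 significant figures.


D = 759.8540 * 0.7570 / 1000
D = 0.5752 m


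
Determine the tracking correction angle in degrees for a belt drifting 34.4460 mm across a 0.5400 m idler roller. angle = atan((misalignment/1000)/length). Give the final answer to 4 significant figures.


misalign_m = 34.4460 / 1000 = 0.034446 m
angle = atan(0.034446 / 0.5400)
angle = 3.650 deg


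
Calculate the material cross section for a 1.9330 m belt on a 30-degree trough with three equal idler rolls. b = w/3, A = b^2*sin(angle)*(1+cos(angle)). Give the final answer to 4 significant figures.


b = 1.9330/3 = 0.644333 m
A = 0.644333^2 * sin(30 deg) * (1 + cos(30 deg))
A = 0.3874 m^2


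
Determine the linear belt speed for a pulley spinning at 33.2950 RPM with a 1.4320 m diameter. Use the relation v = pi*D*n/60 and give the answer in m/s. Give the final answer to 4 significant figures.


v = pi * 1.4320 * 33.2950 / 60
v = 2.496 m/s


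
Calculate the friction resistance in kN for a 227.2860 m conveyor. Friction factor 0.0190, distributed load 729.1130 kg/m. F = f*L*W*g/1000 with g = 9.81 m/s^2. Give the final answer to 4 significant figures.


F = 0.0190 * 227.2860 * 729.1130 * 9.81 / 1000
F = 30.89 kN


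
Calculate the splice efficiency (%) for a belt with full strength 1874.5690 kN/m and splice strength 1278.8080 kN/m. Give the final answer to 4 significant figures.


Eff = 1278.8080 / 1874.5690 * 100
Eff = 68.22 %


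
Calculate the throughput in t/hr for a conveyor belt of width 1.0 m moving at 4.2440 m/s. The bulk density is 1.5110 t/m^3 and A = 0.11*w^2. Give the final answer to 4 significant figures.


A = 0.11 * 1.0^2 = 0.11 m^2
C = 0.11 * 4.2440 * 1.5110 * 3600
C = 2539 t/hr


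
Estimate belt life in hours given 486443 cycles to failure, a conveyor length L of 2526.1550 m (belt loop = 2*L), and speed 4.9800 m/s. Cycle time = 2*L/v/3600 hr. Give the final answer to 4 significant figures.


cycle_time = 2 * 2526.1550 / 4.9800 / 3600 = 0.281811 hr
life = 486443 * 0.281811 = 137100 hours


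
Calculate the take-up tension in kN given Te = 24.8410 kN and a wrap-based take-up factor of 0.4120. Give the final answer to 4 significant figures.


T_tu = 24.8410 * 0.4120
T_tu = 10.23 kN


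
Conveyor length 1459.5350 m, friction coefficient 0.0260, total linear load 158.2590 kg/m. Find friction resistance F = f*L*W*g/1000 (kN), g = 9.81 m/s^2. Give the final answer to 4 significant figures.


F = 0.0260 * 1459.5350 * 158.2590 * 9.81 / 1000
F = 58.91 kN


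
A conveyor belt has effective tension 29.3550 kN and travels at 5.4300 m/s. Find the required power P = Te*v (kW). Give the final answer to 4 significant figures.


P = Te * v = 29.3550 * 5.4300
P = 159.4 kW


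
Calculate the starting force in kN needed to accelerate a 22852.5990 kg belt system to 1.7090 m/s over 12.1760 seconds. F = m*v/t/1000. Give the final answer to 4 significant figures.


F = 22852.5990 * 1.7090 / 12.1760 / 1000
F = 3.208 kN


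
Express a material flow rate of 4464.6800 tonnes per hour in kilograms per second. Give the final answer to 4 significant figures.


m_dot = 4464.6800 * 1000 / 3600
m_dot = 1240 kg/s


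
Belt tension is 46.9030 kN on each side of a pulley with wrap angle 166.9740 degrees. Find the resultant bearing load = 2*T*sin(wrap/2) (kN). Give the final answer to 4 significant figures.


F = 2 * 46.9030 * sin(166.9740/2 deg)
F = 93.20 kN


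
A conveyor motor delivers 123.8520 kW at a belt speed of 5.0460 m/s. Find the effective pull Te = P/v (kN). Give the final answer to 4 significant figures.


Te = P / v = 123.8520 / 5.0460
Te = 24.54 kN


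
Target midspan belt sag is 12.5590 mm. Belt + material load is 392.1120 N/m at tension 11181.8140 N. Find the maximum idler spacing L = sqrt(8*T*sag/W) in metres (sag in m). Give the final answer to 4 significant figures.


sag = 12.5590/1000 = 0.012559 m
L = sqrt(8 * 11181.8140 * 0.012559 / 392.1120)
L = 1.693 m


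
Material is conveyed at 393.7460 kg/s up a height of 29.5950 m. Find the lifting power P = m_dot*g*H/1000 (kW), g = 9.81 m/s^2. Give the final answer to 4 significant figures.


P = 393.7460 * 9.81 * 29.5950 / 1000
P = 114.3 kW


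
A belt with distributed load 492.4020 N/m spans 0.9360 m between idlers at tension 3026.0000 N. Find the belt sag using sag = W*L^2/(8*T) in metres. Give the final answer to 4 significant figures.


sag = 492.4020 * 0.9360^2 / (8 * 3026.0000)
sag = 0.01782 m


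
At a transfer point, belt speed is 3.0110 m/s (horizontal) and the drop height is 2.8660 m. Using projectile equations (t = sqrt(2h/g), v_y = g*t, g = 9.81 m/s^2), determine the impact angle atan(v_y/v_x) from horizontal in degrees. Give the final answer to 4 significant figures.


t = sqrt(2*2.8660/9.81) = 0.764396 s
v_y = 9.81 * 0.764396 = 7.49872 m/s
angle = atan(7.49872 / 3.0110) = 68.12 deg


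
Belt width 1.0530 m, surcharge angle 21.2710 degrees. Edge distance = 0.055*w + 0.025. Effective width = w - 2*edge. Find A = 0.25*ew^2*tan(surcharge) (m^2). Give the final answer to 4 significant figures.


edge = 0.055*1.0530 + 0.025 = 0.082915 m
ew = 1.0530 - 2*0.082915 = 0.88717 m
A = 0.25 * 0.88717^2 * tan(21.2710 deg)
A = 0.07660 m^2


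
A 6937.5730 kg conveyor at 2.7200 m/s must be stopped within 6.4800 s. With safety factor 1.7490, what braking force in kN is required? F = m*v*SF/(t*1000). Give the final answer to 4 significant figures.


F = 6937.5730 * 2.7200 / 6.4800 * 1.7490 / 1000
F = 5.093 kN


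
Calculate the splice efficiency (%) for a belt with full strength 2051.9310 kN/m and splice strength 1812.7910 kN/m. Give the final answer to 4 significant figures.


Eff = 1812.7910 / 2051.9310 * 100
Eff = 88.35 %


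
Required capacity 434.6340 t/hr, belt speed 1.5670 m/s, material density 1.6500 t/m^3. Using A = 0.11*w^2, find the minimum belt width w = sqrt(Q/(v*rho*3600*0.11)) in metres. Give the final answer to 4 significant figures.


A_req = 434.6340 / (1.5670 * 1.6500 * 3600) = 0.0466948 m^2
w = sqrt(0.0466948 / 0.11)
w = 0.6515 m


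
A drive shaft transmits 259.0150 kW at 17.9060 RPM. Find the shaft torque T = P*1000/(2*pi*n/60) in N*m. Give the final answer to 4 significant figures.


omega = 2*pi*17.9060/60 = 1.87511 rad/s
T = 259.0150*1000 / 1.87511
T = 138100 N*m


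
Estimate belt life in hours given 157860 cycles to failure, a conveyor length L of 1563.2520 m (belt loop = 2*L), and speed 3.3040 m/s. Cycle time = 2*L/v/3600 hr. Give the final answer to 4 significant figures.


cycle_time = 2 * 1563.2520 / 3.3040 / 3600 = 0.262855 hr
life = 157860 * 0.262855 = 41490 hours


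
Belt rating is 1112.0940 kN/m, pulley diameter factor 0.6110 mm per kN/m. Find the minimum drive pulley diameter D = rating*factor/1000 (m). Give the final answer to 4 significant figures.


D = 1112.0940 * 0.6110 / 1000
D = 0.6795 m


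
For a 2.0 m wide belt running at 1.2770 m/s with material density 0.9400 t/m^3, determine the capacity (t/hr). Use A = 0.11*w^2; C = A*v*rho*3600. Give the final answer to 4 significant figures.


A = 0.11 * 2.0^2 = 0.44 m^2
C = 0.44 * 1.2770 * 0.9400 * 3600
C = 1901 t/hr


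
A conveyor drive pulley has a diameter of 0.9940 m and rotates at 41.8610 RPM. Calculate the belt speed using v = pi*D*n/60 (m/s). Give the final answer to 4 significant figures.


v = pi * 0.9940 * 41.8610 / 60
v = 2.179 m/s


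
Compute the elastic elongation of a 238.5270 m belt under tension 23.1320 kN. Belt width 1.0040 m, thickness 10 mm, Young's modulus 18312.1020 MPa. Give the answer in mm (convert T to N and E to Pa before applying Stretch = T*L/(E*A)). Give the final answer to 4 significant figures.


A = 1.0040 * 0.01 = 0.01004 m^2
Stretch = 23.1320*1000 * 238.5270 / (18312.1020e6 * 0.01004) * 1000
Stretch = 30.01 mm


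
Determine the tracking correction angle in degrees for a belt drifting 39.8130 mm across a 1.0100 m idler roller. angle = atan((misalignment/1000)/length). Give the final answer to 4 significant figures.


misalign_m = 39.8130 / 1000 = 0.039813 m
angle = atan(0.039813 / 1.0100)
angle = 2.257 deg


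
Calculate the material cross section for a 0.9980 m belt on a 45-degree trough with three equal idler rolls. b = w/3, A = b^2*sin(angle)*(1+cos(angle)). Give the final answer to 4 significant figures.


b = 0.9980/3 = 0.332667 m
A = 0.332667^2 * sin(45 deg) * (1 + cos(45 deg))
A = 0.1336 m^2


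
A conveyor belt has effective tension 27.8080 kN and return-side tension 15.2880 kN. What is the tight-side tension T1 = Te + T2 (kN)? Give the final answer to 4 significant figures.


T1 = Te + T2 = 27.8080 + 15.2880
T1 = 43.10 kN


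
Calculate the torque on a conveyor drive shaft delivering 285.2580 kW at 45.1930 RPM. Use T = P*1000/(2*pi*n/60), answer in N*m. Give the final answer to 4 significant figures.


omega = 2*pi*45.1930/60 = 4.7326 rad/s
T = 285.2580*1000 / 4.7326
T = 60280 N*m


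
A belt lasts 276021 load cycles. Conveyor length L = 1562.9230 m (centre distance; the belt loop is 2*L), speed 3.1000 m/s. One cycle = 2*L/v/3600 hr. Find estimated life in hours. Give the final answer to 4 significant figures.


cycle_time = 2 * 1562.9230 / 3.1000 / 3600 = 0.280094 hr
life = 276021 * 0.280094 = 77310 hours


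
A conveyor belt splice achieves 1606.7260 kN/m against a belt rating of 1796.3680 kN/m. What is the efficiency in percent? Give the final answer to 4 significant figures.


Eff = 1606.7260 / 1796.3680 * 100
Eff = 89.44 %


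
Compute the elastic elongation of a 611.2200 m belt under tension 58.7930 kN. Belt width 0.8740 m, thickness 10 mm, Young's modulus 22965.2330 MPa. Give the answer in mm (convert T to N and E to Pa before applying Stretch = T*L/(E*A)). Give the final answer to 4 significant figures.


A = 0.8740 * 0.01 = 0.00874 m^2
Stretch = 58.7930*1000 * 611.2200 / (22965.2330e6 * 0.00874) * 1000
Stretch = 179.0 mm
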